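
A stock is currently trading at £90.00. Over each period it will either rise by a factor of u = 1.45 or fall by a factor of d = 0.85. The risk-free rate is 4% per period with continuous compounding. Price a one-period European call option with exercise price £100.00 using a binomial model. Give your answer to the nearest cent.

£9.32

Risk-neutral probability p = (e^0.04 − 0.85)/(1.45 − 0.85) = 0.1908/0.6000 = 0.3180
Terminal stock prices: S_u = 130.5, S_d = 76.5
Terminal payoffs (S − K): max(30.5, 0) = 30.5, max(-23.5, 0) = 0
Node 0 (S = 90): V_0 = e^(−0.04)·[0.3180·30.5000 + 0.6820·0.0000] = 9.3192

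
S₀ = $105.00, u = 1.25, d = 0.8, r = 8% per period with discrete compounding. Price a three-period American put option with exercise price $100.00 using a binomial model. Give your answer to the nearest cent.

$6.72

Risk-neutral probability p = (1 + 0.08 − 0.8)/(1.25 − 0.8) = 0.2800/0.4500 = 0.6222
Terminal stock prices: S_uuu = 205.1, S_uud = 131.2, S_udd = 84, S_ddd = 53.76
Terminal payoffs (K − S): max(-105.1, 0) = 0, max(-31.25, 0) = 0, max(16, 0) = 16, max(46.24, 0) = 46.24
Node uu (S = 164.1): continuation = 1/1.08·[0.6222·0.0000 + 0.3778·0.0000] = 0.0000; exercise value = 0.0000 ≤ continuation, so V_uu = 0.0000
Node ud (S = 105): continuation = 1/1.08·[0.6222·0.0000 + 0.3778·16.0000] = 5.5967; exercise value = 0.0000 ≤ continuation, so V_ud = 5.5967
Node dd (S = 67.2): continuation = 1/1.08·[0.6222·16.0000 + 0.3778·46.2400] = 25.3926; exercise value = 32.8000 > continuation, so V_dd = 32.8000 (exercise)
Node u (S = 131.2): continuation = 1/1.08·[0.6222·0.0000 + 0.3778·5.5967] = 1.9577; exercise value = 0.0000 ≤ continuation, so V_u = 1.9577
Node d (S = 84): continuation = 1/1.08·[0.6222·5.5967 + 0.3778·32.8000] = 14.6977; exercise value = 16.0000 > continuation, so V_d = 16.0000 (exercise)
Node 0 (S = 105): continuation = 1/1.08·[0.6222·1.9577 + 0.3778·16.0000] = 6.7246; exercise value = 0.0000 ≤ continuation, so V_0 = 6.7246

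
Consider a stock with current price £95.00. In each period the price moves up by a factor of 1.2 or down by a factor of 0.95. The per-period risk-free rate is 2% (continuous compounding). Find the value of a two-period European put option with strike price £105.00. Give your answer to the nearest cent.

£9.57

Risk-neutral probability p = (e^0.02 − 0.95)/(1.2 − 0.95) = 0.0702/0.2500 = 0.2808
Terminal stock prices: S_uu = 136.8, S_ud = 108.3, S_dd = 85.74
Terminal payoffs (K − S): max(-31.8, 0) = 0, max(-3.3, 0) = 0, max(19.26, 0) = 19.26
Node u (S = 114): V_u = e^(−0.02)·[0.2808·0.0000 + 0.7192·0.0000] = 0.0000
Node d (S = 90.25): V_d = e^(−0.02)·[0.2808·0.0000 + 0.7192·19.2625] = 13.5792
Node 0 (S = 95): V_0 = e^(−0.02)·[0.2808·0.0000 + 0.7192·13.5792] = 9.5727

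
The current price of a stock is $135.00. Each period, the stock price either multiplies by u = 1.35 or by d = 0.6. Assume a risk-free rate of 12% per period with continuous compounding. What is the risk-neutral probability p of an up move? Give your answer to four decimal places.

Risk-neutral probability p = (e^0.12 − 0.6)/(1.35 − 0.6) = 0.5275/0.7500 = 0.7033

p = 0.7033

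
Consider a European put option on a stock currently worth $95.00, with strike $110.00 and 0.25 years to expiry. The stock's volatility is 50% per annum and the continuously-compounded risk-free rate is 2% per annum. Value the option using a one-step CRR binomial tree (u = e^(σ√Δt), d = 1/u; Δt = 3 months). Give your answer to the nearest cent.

$19.79

CRR parameters: u = e^(σ√Δt) = e^(0.5·√0.25) = 1.2840, d = 1/u = 0.7788
Per-period rate: rΔt = 0.02·0.25 = 0.005, so R = e^0.005 = 1.0050
Risk-neutral probability p = (e^0.005 − 0.7788)/(1.2840 − 0.7788) = 0.2262/0.5052 = 0.4477
Terminal stock prices: S_u = 122, S_d = 73.99
Terminal payoffs (K − S): max(-11.98, 0) = 0, max(36.01, 0) = 36.01
Node 0 (S = 95): V_0 = e^(−0.005)·[0.4477·0.0000 + 0.5523·36.0139] = 19.7897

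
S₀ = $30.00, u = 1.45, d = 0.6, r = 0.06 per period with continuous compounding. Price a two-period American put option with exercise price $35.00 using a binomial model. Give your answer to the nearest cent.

Risk-neutral probability p = (e^0.06 − 0.6)/(1.45 − 0.6) = 0.4618/0.8500 = 0.5433
Terminal stock prices: S_uu = 63.08, S_ud = 26.1, S_dd = 10.8
Terminal payoffs (K − S): max(-28.08, 0) = 0, max(8.9, 0) = 8.9, max(24.2, 0) = 24.2
Node u (S = 43.5): continuation = e^(−0.06)·[0.5433·0.0000 + 0.4567·8.9000] = 3.8276; exercise value = 0.0000 ≤ continuation, so V_u = 3.8276
Node d (S = 18): continuation = e^(−0.06)·[0.5433·8.9000 + 0.4567·24.2000] = 14.9618; exercise value = 17.0000 > continuation, so V_d = 17.0000 (exercise)
Node 0 (S = 30): continuation = e^(−0.06)·[0.5433·3.8276 + 0.4567·17.0000] = 9.2697; exercise value = 5.0000 ≤ continuation, so V_0 = 9.2697

$9.27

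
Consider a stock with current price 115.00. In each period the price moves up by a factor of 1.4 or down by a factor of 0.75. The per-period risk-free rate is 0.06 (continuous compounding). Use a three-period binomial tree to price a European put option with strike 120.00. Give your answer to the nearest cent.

17.99

Risk-neutral probability p = (e^0.06 − 0.75)/(1.4 − 0.75) = 0.3118/0.6500 = 0.4797
Terminal stock prices: S_uuu = 315.6, S_uud = 169, S_udd = 90.56, S_ddd = 48.52
Terminal payoffs (K − S): max(-195.6, 0) = 0, max(-49.05, 0) = 0, max(29.44, 0) = 29.44, max(71.48, 0) = 71.48
Node uu (S = 225.4): V_uu = e^(−0.06)·[0.4797·0.0000 + 0.5203·0.0000] = 0.0000
Node ud (S = 120.8): V_ud = e^(−0.06)·[0.4797·0.0000 + 0.5203·29.4375] = 14.4230
Node dd (S = 64.69): V_dd = e^(−0.06)·[0.4797·29.4375 + 0.5203·71.4844] = 48.3242
Node u (S = 161): V_u = e^(−0.06)·[0.4797·0.0000 + 0.5203·14.4230] = 7.0666
Node d (S = 86.25): V_d = e^(−0.06)·[0.4797·14.4230 + 0.5203·48.3242] = 30.1931
Node 0 (S = 115): V_0 = e^(−0.06)·[0.4797·7.0666 + 0.5203·30.1931] = 17.9860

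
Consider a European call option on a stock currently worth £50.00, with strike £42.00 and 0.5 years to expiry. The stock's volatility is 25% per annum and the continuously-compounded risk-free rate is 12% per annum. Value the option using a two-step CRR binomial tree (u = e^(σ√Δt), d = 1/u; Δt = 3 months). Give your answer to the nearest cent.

£10.93

CRR parameters: u = e^(σ√Δt) = e^(0.25·√0.25) = 1.1331, d = 1/u = 0.8825
Per-period rate: rΔt = 0.12·0.25 = 0.03, so R = e^0.03 = 1.0305
Risk-neutral probability p = (e^0.03 − 0.8825)/(1.1331 − 0.8825) = 0.1480/0.2507 = 0.5903
Terminal stock prices: S_uu = 64.2, S_ud = 50, S_dd = 38.94
Terminal payoffs (S − K): max(22.2, 0) = 22.2, max(8, 0) = 8, max(-3.06, 0) = 0
Node u (S = 56.66): V_u = e^(−0.03)·[0.5903·22.2013 + 0.4097·8.0000] = 15.8987
Node d (S = 44.12): V_d = e^(−0.03)·[0.5903·8.0000 + 0.4097·0.0000] = 4.5828
Node 0 (S = 50): V_0 = e^(−0.03)·[0.5903·15.8987 + 0.4097·4.5828] = 10.9296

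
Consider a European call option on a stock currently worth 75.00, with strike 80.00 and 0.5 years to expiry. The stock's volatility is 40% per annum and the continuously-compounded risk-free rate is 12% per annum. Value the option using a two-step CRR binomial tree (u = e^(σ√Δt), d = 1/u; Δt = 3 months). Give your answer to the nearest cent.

CRR parameters: u = e^(σ√Δt) = e^(0.4·√0.25) = 1.2214, d = 1/u = 0.8187
Per-period rate: rΔt = 0.12·0.25 = 0.03, so R = e^0.03 = 1.0305
Risk-neutral probability p = (e^0.03 − 0.8187)/(1.2214 − 0.8187) = 0.2117/0.4027 = 0.5258
Terminal stock prices: S_uu = 111.9, S_ud = 75, S_dd = 50.27
Terminal payoffs (S − K): max(31.89, 0) = 31.89, max(-5, 0) = 0, max(-29.73, 0) = 0
Node u (S = 91.61): V_u = e^(−0.03)·[0.5258·31.8869 + 0.4742·0.0000] = 16.2705
Node d (S = 61.4): V_d = e^(−0.03)·[0.5258·0.0000 + 0.4742·0.0000] = 0.0000
Node 0 (S = 75): V_0 = e^(−0.03)·[0.5258·16.2705 + 0.4742·0.0000] = 8.3021

8.30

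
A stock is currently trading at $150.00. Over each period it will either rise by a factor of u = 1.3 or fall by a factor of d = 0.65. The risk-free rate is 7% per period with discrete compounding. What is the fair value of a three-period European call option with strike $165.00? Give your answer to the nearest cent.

$36.24

Risk-neutral probability p = (1 + 0.07 − 0.65)/(1.3 − 0.65) = 0.4200/0.6500 = 0.6462
Terminal stock prices: S_uuu = 329.6, S_uud = 164.8, S_udd = 82.39, S_ddd = 41.19
Terminal payoffs (S − K): max(164.6, 0) = 164.6, max(-0.225, 0) = 0, max(-82.61, 0) = 0, max(-123.8, 0) = 0
Node uu (S = 253.5): V_uu = 1/1.07·[0.6462·164.5500 + 0.3538·0.0000] = 99.3688
Node ud (S = 126.8): V_ud = 1/1.07·[0.6462·0.0000 + 0.3538·0.0000] = 0.0000
Node dd (S = 63.38): V_dd = 1/1.07·[0.6462·0.0000 + 0.3538·0.0000] = 0.0000
Node u (S = 195): V_u = 1/1.07·[0.6462·99.3688 + 0.3538·0.0000] = 60.0070
Node d (S = 97.5): V_d = 1/1.07·[0.6462·0.0000 + 0.3538·0.0000] = 0.0000
Node 0 (S = 150): V_0 = 1/1.07·[0.6462·60.0070 + 0.3538·0.0000] = 36.2372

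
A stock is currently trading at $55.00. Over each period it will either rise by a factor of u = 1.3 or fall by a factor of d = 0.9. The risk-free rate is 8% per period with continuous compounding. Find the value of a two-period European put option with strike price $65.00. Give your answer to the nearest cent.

$5.39

Risk-neutral probability p = (e^0.08 − 0.9)/(1.3 − 0.9) = 0.1833/0.4000 = 0.4582
Terminal stock prices: S_uu = 92.95, S_ud = 64.35, S_dd = 44.55
Terminal payoffs (K − S): max(-27.95, 0) = 0, max(0.65, 0) = 0.65, max(20.45, 0) = 20.45
Node u (S = 71.5): V_u = e^(−0.08)·[0.4582·0.0000 + 0.5418·0.6500] = 0.3251
Node d (S = 49.5): V_d = e^(−0.08)·[0.4582·0.6500 + 0.5418·20.4500] = 10.5026
Node 0 (S = 55): V_0 = e^(−0.08)·[0.4582·0.3251 + 0.5418·10.5026] = 5.3901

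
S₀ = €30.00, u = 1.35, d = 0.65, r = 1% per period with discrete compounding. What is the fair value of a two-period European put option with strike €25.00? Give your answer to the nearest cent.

€2.85

Risk-neutral probability p = (1 + 0.01 − 0.65)/(1.35 − 0.65) = 0.3600/0.7000 = 0.5143
Terminal stock prices: S_uu = 54.68, S_ud = 26.32, S_dd = 12.68
Terminal payoffs (K − S): max(-29.68, 0) = 0, max(-1.325, 0) = 0, max(12.32, 0) = 12.32
Node u (S = 40.5): V_u = 1/1.01·[0.5143·0.0000 + 0.4857·0.0000] = 0.0000
Node d (S = 19.5): V_d = 1/1.01·[0.5143·0.0000 + 0.4857·12.3250] = 5.9272
Node 0 (S = 30): V_0 = 1/1.01·[0.5143·0.0000 + 0.4857·5.9272] = 2.8504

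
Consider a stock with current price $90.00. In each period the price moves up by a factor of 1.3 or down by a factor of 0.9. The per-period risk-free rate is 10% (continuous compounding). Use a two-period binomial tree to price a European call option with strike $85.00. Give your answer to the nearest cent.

Risk-neutral probability p = (e^0.1 − 0.9)/(1.3 − 0.9) = 0.2052/0.4000 = 0.5129
Terminal stock prices: S_uu = 152.1, S_ud = 105.3, S_dd = 72.9
Terminal payoffs (S − K): max(67.1, 0) = 67.1, max(20.3, 0) = 20.3, max(-12.1, 0) = 0
Node u (S = 117): V_u = e^(−0.1)·[0.5129·67.1000 + 0.4871·20.3000] = 40.0888
Node d (S = 81): V_d = e^(−0.1)·[0.5129·20.3000 + 0.4871·0.0000] = 9.4216
Node 0 (S = 90): V_0 = e^(−0.1)·[0.5129·40.0888 + 0.4871·9.4216] = 22.7581

$22.76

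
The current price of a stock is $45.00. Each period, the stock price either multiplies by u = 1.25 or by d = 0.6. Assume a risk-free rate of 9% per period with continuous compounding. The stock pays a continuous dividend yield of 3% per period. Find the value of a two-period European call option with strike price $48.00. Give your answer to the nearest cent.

Per-period risk-free factor R = e^0.09 = 1.0942; dividend-adjusted growth = e^(0.09−0.03) = 1.0618.
Risk-neutral probability p = (1.0618 − 0.6)/(1.25 − 0.6) = 0.4618/0.6500 = 0.7105
Terminal stock prices: S_uu = 70.31, S_ud = 33.75, S_dd = 16.2
Terminal payoffs (S − K): max(22.31, 0) = 22.31, max(-14.25, 0) = 0, max(-31.8, 0) = 0
Node u (S = 56.25): V_u = e^(−0.09)·[0.7105·22.3125 + 0.2895·0.0000] = 14.4889
Node d (S = 27): V_d = e^(−0.09)·[0.7105·0.0000 + 0.2895·0.0000] = 0.0000
Node 0 (S = 45): V_0 = e^(−0.09)·[0.7105·14.4889 + 0.2895·0.0000] = 9.4086

$9.41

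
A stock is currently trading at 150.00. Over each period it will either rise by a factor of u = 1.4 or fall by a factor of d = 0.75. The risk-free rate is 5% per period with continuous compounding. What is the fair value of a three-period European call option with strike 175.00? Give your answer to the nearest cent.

33.82

Risk-neutral probability p = (e^0.05 − 0.75)/(1.4 − 0.75) = 0.3013/0.6500 = 0.4635
Terminal stock prices: S_uuu = 411.6, S_uud = 220.5, S_udd = 118.1, S_ddd = 63.28
Terminal payoffs (S − K): max(236.6, 0) = 236.6, max(45.5, 0) = 45.5, max(-56.88, 0) = 0, max(-111.7, 0) = 0
Node uu (S = 294): V_uu = e^(−0.05)·[0.4635·236.6000 + 0.5365·45.5000] = 127.5349
Node ud (S = 157.5): V_ud = e^(−0.05)·[0.4635·45.5000 + 0.5365·0.0000] = 20.0605
Node dd (S = 84.38): V_dd = e^(−0.05)·[0.4635·0.0000 + 0.5365·0.0000] = 0.0000
Node u (S = 210): V_u = e^(−0.05)·[0.4635·127.5349 + 0.5365·20.0605] = 66.4664
Node d (S = 112.5): V_d = e^(−0.05)·[0.4635·20.0605 + 0.5365·0.0000] = 8.8444
Node 0 (S = 150): V_0 = e^(−0.05)·[0.4635·66.4664 + 0.5365·8.8444] = 33.8180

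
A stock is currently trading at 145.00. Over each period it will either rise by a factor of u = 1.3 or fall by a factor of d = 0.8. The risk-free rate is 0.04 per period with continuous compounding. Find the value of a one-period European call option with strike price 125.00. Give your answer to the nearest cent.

Risk-neutral probability p = (e^0.04 − 0.8)/(1.3 − 0.8) = 0.2408/0.5000 = 0.4816
Terminal stock prices: S_u = 188.5, S_d = 116
Terminal payoffs (S − K): max(63.5, 0) = 63.5, max(-9, 0) = 0
Node 0 (S = 145): V_0 = e^(−0.04)·[0.4816·63.5000 + 0.5184·0.0000] = 29.3838

29.38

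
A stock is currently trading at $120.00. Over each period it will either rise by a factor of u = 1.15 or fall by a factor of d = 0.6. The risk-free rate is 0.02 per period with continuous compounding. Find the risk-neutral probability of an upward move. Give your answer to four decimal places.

p = 0.7640

Risk-neutral probability p = (e^0.02 − 0.6)/(1.15 − 0.6) = 0.4202/0.5500 = 0.7640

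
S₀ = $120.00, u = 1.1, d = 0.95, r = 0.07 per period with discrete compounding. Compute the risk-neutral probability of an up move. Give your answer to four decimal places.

p = 0.8000

Risk-neutral probability p = (1 + 0.07 − 0.95)/(1.1 − 0.95) = 0.1200/0.1500 = 0.8000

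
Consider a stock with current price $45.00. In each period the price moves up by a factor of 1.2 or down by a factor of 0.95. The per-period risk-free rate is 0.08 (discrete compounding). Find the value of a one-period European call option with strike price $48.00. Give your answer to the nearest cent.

Risk-neutral probability p = (1 + 0.08 − 0.95)/(1.2 − 0.95) = 0.1300/0.2500 = 0.5200
Terminal stock prices: S_u = 54, S_d = 42.75
Terminal payoffs (S − K): max(6, 0) = 6, max(-5.25, 0) = 0
Node 0 (S = 45): V_0 = 1/1.08·[0.5200·6.0000 + 0.4800·0.0000] = 2.8889

$2.89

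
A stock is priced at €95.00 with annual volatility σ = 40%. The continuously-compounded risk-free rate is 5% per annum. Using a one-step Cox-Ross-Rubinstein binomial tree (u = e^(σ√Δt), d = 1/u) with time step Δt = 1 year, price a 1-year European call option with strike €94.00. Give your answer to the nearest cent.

CRR parameters: u = e^(σ√Δt) = e^(0.4·√1) = 1.4918, d = 1/u = 0.6703
Per-period rate: rΔt = 0.05·1 = 0.05, so R = e^0.05 = 1.0513
Risk-neutral probability p = (e^0.05 − 0.6703)/(1.4918 − 0.6703) = 0.3810/0.8215 = 0.4637
Terminal stock prices: S_u = 141.7, S_d = 63.68
Terminal payoffs (S − K): max(47.72, 0) = 47.72, max(-30.32, 0) = 0
Node 0 (S = 95): V_0 = e^(−0.05)·[0.4637·47.7233 + 0.5363·0.0000] = 21.0511

€21.05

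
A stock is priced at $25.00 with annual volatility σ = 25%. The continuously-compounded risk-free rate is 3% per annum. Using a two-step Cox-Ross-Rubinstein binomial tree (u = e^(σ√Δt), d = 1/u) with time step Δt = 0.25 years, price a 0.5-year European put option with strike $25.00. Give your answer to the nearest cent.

CRR parameters: u = e^(σ√Δt) = e^(0.25·√0.25) = 1.1331, d = 1/u = 0.8825
Per-period rate: rΔt = 0.03·0.25 = 0.0075, so R = e^0.0075 = 1.0075
Risk-neutral probability p = (e^0.0075 − 0.8825)/(1.1331 − 0.8825) = 0.1250/0.2507 = 0.4988
Terminal stock prices: S_uu = 32.1, S_ud = 25, S_dd = 19.47
Terminal payoffs (K − S): max(-7.101, 0) = 0, max(0, 0) = 0, max(5.53, 0) = 5.53
Node u (S = 28.33): V_u = e^(−0.0075)·[0.4988·0.0000 + 0.5012·0.0000] = 0.0000
Node d (S = 22.06): V_d = e^(−0.0075)·[0.4988·0.0000 + 0.5012·5.5300] = 2.7508
Node 0 (S = 25): V_0 = e^(−0.0075)·[0.4988·0.0000 + 0.5012·2.7508] = 1.3683

$1.37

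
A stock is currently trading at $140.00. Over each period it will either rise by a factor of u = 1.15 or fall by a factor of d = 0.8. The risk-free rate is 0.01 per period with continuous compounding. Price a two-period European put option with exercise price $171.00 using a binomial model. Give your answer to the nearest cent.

Risk-neutral probability p = (e^0.01 − 0.8)/(1.15 − 0.8) = 0.2101/0.3500 = 0.6001
Terminal stock prices: S_uu = 185.1, S_ud = 128.8, S_dd = 89.6
Terminal payoffs (K − S): max(-14.15, 0) = 0, max(42.2, 0) = 42.2, max(81.4, 0) = 81.4
Node u (S = 161): V_u = e^(−0.01)·[0.6001·0.0000 + 0.3999·42.2000] = 16.7061
Node d (S = 112): V_d = e^(−0.01)·[0.6001·42.2000 + 0.3999·81.4000] = 57.2985
Node 0 (S = 140): V_0 = e^(−0.01)·[0.6001·16.7061 + 0.3999·57.2985] = 32.6095

$32.61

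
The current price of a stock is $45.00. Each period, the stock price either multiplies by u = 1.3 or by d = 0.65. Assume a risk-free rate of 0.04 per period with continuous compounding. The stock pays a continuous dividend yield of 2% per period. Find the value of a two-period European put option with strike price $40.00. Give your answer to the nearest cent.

$4.48

Per-period risk-free factor R = e^0.04 = 1.0408; dividend-adjusted growth = e^(0.04−0.02) = 1.0202.
Risk-neutral probability p = (1.0202 − 0.65)/(1.3 − 0.65) = 0.3702/0.6500 = 0.5695
Terminal stock prices: S_uu = 76.05, S_ud = 38.02, S_dd = 19.01
Terminal payoffs (K − S): max(-36.05, 0) = 0, max(1.975, 0) = 1.975, max(20.99, 0) = 20.99
Node u (S = 58.5): V_u = e^(−0.04)·[0.5695·0.0000 + 0.4305·1.9750] = 0.8168
Node d (S = 29.25): V_d = e^(−0.04)·[0.5695·1.9750 + 0.4305·20.9875] = 9.7608
Node 0 (S = 45): V_0 = e^(−0.04)·[0.5695·0.8168 + 0.4305·9.7608] = 4.4838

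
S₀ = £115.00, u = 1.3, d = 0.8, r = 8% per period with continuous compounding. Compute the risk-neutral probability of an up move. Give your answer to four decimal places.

p = 0.5666

Risk-neutral probability p = (e^0.08 − 0.8)/(1.3 − 0.8) = 0.2833/0.5000 = 0.5666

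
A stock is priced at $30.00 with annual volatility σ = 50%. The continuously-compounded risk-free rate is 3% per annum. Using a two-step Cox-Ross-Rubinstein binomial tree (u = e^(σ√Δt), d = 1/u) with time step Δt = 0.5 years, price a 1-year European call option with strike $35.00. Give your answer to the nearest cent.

CRR parameters: u = e^(σ√Δt) = e^(0.5·√0.5) = 1.4241, d = 1/u = 0.7022
Per-period rate: rΔt = 0.03·0.5 = 0.015, so R = e^0.015 = 1.0151
Risk-neutral probability p = (e^0.015 − 0.7022)/(1.4241 − 0.7022) = 0.3129/0.7219 = 0.4335
Terminal stock prices: S_uu = 60.84, S_ud = 30, S_dd = 14.79
Terminal payoffs (S − K): max(25.84, 0) = 25.84, max(-5, 0) = 0, max(-20.21, 0) = 0
Node u (S = 42.72): V_u = e^(−0.015)·[0.4335·25.8434 + 0.5665·0.0000] = 11.0352
Node d (S = 21.07): V_d = e^(−0.015)·[0.4335·0.0000 + 0.5665·0.0000] = 0.0000
Node 0 (S = 30): V_0 = e^(−0.015)·[0.4335·11.0352 + 0.5665·0.0000] = 4.7121

$4.71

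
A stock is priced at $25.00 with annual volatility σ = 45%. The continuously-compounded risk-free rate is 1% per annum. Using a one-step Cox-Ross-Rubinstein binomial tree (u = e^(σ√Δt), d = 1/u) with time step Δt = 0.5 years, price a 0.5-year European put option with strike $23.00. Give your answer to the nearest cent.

$2.74

CRR parameters: u = e^(σ√Δt) = e^(0.45·√0.5) = 1.3746, d = 1/u = 0.7275
Per-period rate: rΔt = 0.01·0.5 = 0.005, so R = e^0.005 = 1.0050
Risk-neutral probability p = (e^0.005 − 0.7275)/(1.3746 − 0.7275) = 0.2776/0.6472 = 0.4289
Terminal stock prices: S_u = 34.37, S_d = 18.19
Terminal payoffs (K − S): max(-11.37, 0) = 0, max(4.814, 0) = 4.814
Node 0 (S = 25): V_0 = e^(−0.005)·[0.4289·0.0000 + 0.5711·4.8135] = 2.7355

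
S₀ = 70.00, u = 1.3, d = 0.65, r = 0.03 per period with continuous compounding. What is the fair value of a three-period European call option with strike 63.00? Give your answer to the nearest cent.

22.05

Risk-neutral probability p = (e^0.03 − 0.65)/(1.3 − 0.65) = 0.3805/0.6500 = 0.5853
Terminal stock prices: S_uuu = 153.8, S_uud = 76.9, S_udd = 38.45, S_ddd = 19.22
Terminal payoffs (S − K): max(90.79, 0) = 90.79, max(13.9, 0) = 13.9, max(-24.55, 0) = 0, max(-43.78, 0) = 0
Node uu (S = 118.3): V_uu = e^(−0.03)·[0.5853·90.7900 + 0.4147·13.8950] = 57.1619
Node ud (S = 59.15): V_ud = e^(−0.03)·[0.5853·13.8950 + 0.4147·0.0000] = 7.8926
Node dd (S = 29.58): V_dd = e^(−0.03)·[0.5853·0.0000 + 0.4147·0.0000] = 0.0000
Node u (S = 91): V_u = e^(−0.03)·[0.5853·57.1619 + 0.4147·7.8926] = 35.6451
Node d (S = 45.5): V_d = e^(−0.03)·[0.5853·7.8926 + 0.4147·0.0000] = 4.4831
Node 0 (S = 70): V_0 = e^(−0.03)·[0.5853·35.6451 + 0.4147·4.4831] = 22.0511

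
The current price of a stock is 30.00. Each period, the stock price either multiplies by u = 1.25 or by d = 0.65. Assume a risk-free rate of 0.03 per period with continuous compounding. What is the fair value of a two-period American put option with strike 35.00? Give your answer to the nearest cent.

7.83

Risk-neutral probability p = (e^0.03 − 0.65)/(1.25 − 0.65) = 0.3805/0.6000 = 0.6341
Terminal stock prices: S_uu = 46.88, S_ud = 24.38, S_dd = 12.68
Terminal payoffs (K − S): max(-11.88, 0) = 0, max(10.62, 0) = 10.62, max(22.32, 0) = 22.32
Node u (S = 37.5): continuation = e^(−0.03)·[0.6341·0.0000 + 0.3659·10.6250] = 3.7729; exercise value = 0.0000 ≤ continuation, so V_u = 3.7729
Node d (S = 19.5): continuation = e^(−0.03)·[0.6341·10.6250 + 0.3659·22.3250] = 14.4656; exercise value = 15.5000 > continuation, so V_d = 15.5000 (exercise)
Node 0 (S = 30): continuation = e^(−0.03)·[0.6341·3.7729 + 0.3659·15.5000] = 7.8256; exercise value = 5.0000 ≤ continuation, so V_0 = 7.8256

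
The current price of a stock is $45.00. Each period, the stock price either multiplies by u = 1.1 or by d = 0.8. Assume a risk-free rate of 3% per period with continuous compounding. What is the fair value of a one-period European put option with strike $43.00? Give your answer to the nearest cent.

$1.57

Risk-neutral probability p = (e^0.03 − 0.8)/(1.1 − 0.8) = 0.2305/0.3000 = 0.7682
Terminal stock prices: S_u = 49.5, S_d = 36
Terminal payoffs (K − S): max(-6.5, 0) = 0, max(7, 0) = 7
Node 0 (S = 45): V_0 = e^(−0.03)·[0.7682·0.0000 + 0.2318·7.0000] = 1.5748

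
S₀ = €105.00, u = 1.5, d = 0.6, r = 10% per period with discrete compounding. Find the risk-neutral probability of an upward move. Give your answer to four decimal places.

Risk-neutral probability p = (1 + 0.1 − 0.6)/(1.5 − 0.6) = 0.5000/0.9000 = 0.5556

p = 0.5556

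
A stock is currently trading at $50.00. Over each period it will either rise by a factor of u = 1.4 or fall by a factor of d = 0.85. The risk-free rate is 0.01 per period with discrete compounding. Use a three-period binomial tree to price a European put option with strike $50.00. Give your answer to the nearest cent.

Risk-neutral probability p = (1 + 0.01 − 0.85)/(1.4 − 0.85) = 0.1600/0.5500 = 0.2909
Terminal stock prices: S_uuu = 137.2, S_uud = 83.3, S_udd = 50.57, S_ddd = 30.71
Terminal payoffs (K − S): max(-87.2, 0) = 0, max(-33.3, 0) = 0, max(-0.575, 0) = 0, max(19.29, 0) = 19.29
Node uu (S = 98): V_uu = 1/1.01·[0.2909·0.0000 + 0.7091·0.0000] = 0.0000
Node ud (S = 59.5): V_ud = 1/1.01·[0.2909·0.0000 + 0.7091·0.0000] = 0.0000
Node dd (S = 36.12): V_dd = 1/1.01·[0.2909·0.0000 + 0.7091·19.2938] = 13.5456
Node u (S = 70): V_u = 1/1.01·[0.2909·0.0000 + 0.7091·0.0000] = 0.0000
Node d (S = 42.5): V_d = 1/1.01·[0.2909·0.0000 + 0.7091·13.5456] = 9.5099
Node 0 (S = 50): V_0 = 1/1.01·[0.2909·0.0000 + 0.7091·9.5099] = 6.6766

$6.68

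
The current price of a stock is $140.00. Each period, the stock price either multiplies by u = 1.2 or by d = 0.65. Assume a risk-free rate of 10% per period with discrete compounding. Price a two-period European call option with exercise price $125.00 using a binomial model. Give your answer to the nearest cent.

$42.38

Risk-neutral probability p = (1 + 0.1 − 0.65)/(1.2 − 0.65) = 0.4500/0.5500 = 0.8182
Terminal stock prices: S_uu = 201.6, S_ud = 109.2, S_dd = 59.15
Terminal payoffs (S − K): max(76.6, 0) = 76.6, max(-15.8, 0) = 0, max(-65.85, 0) = 0
Node u (S = 168): V_u = 1/1.1·[0.8182·76.6000 + 0.1818·0.0000] = 56.9752
Node d (S = 91): V_d = 1/1.1·[0.8182·0.0000 + 0.1818·0.0000] = 0.0000
Node 0 (S = 140): V_0 = 1/1.1·[0.8182·56.9752 + 0.1818·0.0000] = 42.3783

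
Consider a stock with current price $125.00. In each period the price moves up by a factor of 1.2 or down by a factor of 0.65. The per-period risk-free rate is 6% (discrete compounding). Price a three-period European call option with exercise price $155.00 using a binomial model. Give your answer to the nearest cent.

$21.22

Risk-neutral probability p = (1 + 0.06 − 0.65)/(1.2 − 0.65) = 0.4100/0.5500 = 0.7455
Terminal stock prices: S_uuu = 216, S_uud = 117, S_udd = 63.38, S_ddd = 34.33
Terminal payoffs (S − K): max(61, 0) = 61, max(-38, 0) = 0, max(-91.62, 0) = 0, max(-120.7, 0) = 0
Node uu (S = 180): V_uu = 1/1.06·[0.7455·61.0000 + 0.2545·0.0000] = 42.8988
Node ud (S = 97.5): V_ud = 1/1.06·[0.7455·0.0000 + 0.2545·0.0000] = 0.0000
Node dd (S = 52.81): V_dd = 1/1.06·[0.7455·0.0000 + 0.2545·0.0000] = 0.0000
Node u (S = 150): V_u = 1/1.06·[0.7455·42.8988 + 0.2545·0.0000] = 30.1690
Node d (S = 81.25): V_d = 1/1.06·[0.7455·0.0000 + 0.2545·0.0000] = 0.0000
Node 0 (S = 125): V_0 = 1/1.06·[0.7455·30.1690 + 0.2545·0.0000] = 21.2166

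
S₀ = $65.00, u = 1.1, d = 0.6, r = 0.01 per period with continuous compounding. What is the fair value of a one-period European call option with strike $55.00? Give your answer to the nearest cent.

$13.40

Risk-neutral probability p = (e^0.01 − 0.6)/(1.1 − 0.6) = 0.4101/0.5000 = 0.8201
Terminal stock prices: S_u = 71.5, S_d = 39
Terminal payoffs (S − K): max(16.5, 0) = 16.5, max(-16, 0) = 0
Node 0 (S = 65): V_0 = e^(−0.01)·[0.8201·16.5000 + 0.1799·0.0000] = 13.3970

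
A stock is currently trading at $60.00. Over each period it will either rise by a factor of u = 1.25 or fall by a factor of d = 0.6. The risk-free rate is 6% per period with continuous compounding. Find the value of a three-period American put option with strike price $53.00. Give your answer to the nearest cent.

Risk-neutral probability p = (e^0.06 − 0.6)/(1.25 − 0.6) = 0.4618/0.6500 = 0.7105
Terminal stock prices: S_uuu = 117.2, S_uud = 56.25, S_udd = 27, S_ddd = 12.96
Terminal payoffs (K − S): max(-64.19, 0) = 0, max(-3.25, 0) = 0, max(26, 0) = 26, max(40.04, 0) = 40.04
Node uu (S = 93.75): continuation = e^(−0.06)·[0.7105·0.0000 + 0.2895·0.0000] = 0.0000; exercise value = 0.0000 ≤ continuation, so V_uu = 0.0000
Node ud (S = 45): continuation = e^(−0.06)·[0.7105·0.0000 + 0.2895·26.0000] = 7.0882; exercise value = 8.0000 > continuation, so V_ud = 8.0000 (exercise)
Node dd (S = 21.6): continuation = e^(−0.06)·[0.7105·26.0000 + 0.2895·40.0400] = 28.3135; exercise value = 31.4000 > continuation, so V_dd = 31.4000 (exercise)
Node u (S = 75): continuation = e^(−0.06)·[0.7105·0.0000 + 0.2895·8.0000] = 2.1810; exercise value = 0.0000 ≤ continuation, so V_u = 2.1810
Node d (S = 36): continuation = e^(−0.06)·[0.7105·8.0000 + 0.2895·31.4000] = 13.9135; exercise value = 17.0000 > continuation, so V_d = 17.0000 (exercise)
Node 0 (S = 60): continuation = e^(−0.06)·[0.7105·2.1810 + 0.2895·17.0000] = 6.0940; exercise value = 0.0000 ≤ continuation, so V_0 = 6.0940

$6.09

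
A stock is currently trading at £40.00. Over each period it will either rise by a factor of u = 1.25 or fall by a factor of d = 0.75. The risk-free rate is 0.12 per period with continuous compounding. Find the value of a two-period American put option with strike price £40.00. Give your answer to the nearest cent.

Risk-neutral probability p = (e^0.12 − 0.75)/(1.25 − 0.75) = 0.3775/0.5000 = 0.7550
Terminal stock prices: S_uu = 62.5, S_ud = 37.5, S_dd = 22.5
Terminal payoffs (K − S): max(-22.5, 0) = 0, max(2.5, 0) = 2.5, max(17.5, 0) = 17.5
Node u (S = 50): continuation = e^(−0.12)·[0.7550·0.0000 + 0.2450·2.5000] = 0.5433; exercise value = 0.0000 ≤ continuation, so V_u = 0.5433
Node d (S = 30): continuation = e^(−0.12)·[0.7550·2.5000 + 0.2450·17.5000] = 5.4768; exercise value = 10.0000 > continuation, so V_d = 10.0000 (exercise)
Node 0 (S = 40): continuation = e^(−0.12)·[0.7550·0.5433 + 0.2450·10.0000] = 2.5368; exercise value = 0.0000 ≤ continuation, so V_0 = 2.5368

£2.54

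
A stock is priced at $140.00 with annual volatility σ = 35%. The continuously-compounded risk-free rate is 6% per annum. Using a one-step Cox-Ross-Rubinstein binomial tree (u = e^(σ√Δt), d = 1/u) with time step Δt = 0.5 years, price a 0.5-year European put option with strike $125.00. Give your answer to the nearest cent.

$7.62

CRR parameters: u = e^(σ√Δt) = e^(0.35·√0.5) = 1.2808, d = 1/u = 0.7808
Per-period rate: rΔt = 0.06·0.5 = 0.03, so R = e^0.03 = 1.0305
Risk-neutral probability p = (e^0.03 − 0.7808)/(1.2808 − 0.7808) = 0.2497/0.5000 = 0.4993
Terminal stock prices: S_u = 179.3, S_d = 109.3
Terminal payoffs (K − S): max(-54.31, 0) = 0, max(15.69, 0) = 15.69
Node 0 (S = 140): V_0 = e^(−0.03)·[0.4993·0.0000 + 0.5007·15.6936] = 7.6248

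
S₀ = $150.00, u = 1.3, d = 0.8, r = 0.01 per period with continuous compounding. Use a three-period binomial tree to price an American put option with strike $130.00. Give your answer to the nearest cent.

$12.63

Risk-neutral probability p = (e^0.01 − 0.8)/(1.3 − 0.8) = 0.2101/0.5000 = 0.4201
Terminal stock prices: S_uuu = 329.6, S_uud = 202.8, S_udd = 124.8, S_ddd = 76.8
Terminal payoffs (K − S): max(-199.6, 0) = 0, max(-72.8, 0) = 0, max(5.2, 0) = 5.2, max(53.2, 0) = 53.2
Node uu (S = 253.5): continuation = e^(−0.01)·[0.4201·0.0000 + 0.5799·0.0000] = 0.0000; exercise value = 0.0000 ≤ continuation, so V_uu = 0.0000
Node ud (S = 156): continuation = e^(−0.01)·[0.4201·0.0000 + 0.5799·5.2000] = 2.9855; exercise value = 0.0000 ≤ continuation, so V_ud = 2.9855
Node dd (S = 96): continuation = e^(−0.01)·[0.4201·5.2000 + 0.5799·53.2000] = 32.7065; exercise value = 34.0000 > continuation, so V_dd = 34.0000 (exercise)
Node u (S = 195): continuation = e^(−0.01)·[0.4201·0.0000 + 0.5799·2.9855] = 1.7140; exercise value = 0.0000 ≤ continuation, so V_u = 1.7140
Node d (S = 120): continuation = e^(−0.01)·[0.4201·2.9855 + 0.5799·34.0000] = 20.7621; exercise value = 10.0000 ≤ continuation, so V_d = 20.7621
Node 0 (S = 150): continuation = e^(−0.01)·[0.4201·1.7140 + 0.5799·20.7621] = 12.6331; exercise value = 0.0000 ≤ continuation, so V_0 = 12.6331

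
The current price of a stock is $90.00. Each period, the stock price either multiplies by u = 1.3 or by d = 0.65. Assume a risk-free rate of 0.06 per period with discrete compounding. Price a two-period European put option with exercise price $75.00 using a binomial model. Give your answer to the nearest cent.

Risk-neutral probability p = (1 + 0.06 − 0.65)/(1.3 − 0.65) = 0.4100/0.6500 = 0.6308
Terminal stock prices: S_uu = 152.1, S_ud = 76.05, S_dd = 38.03
Terminal payoffs (K − S): max(-77.1, 0) = 0, max(-1.05, 0) = 0, max(36.97, 0) = 36.97
Node u (S = 117): V_u = 1/1.06·[0.6308·0.0000 + 0.3692·0.0000] = 0.0000
Node d (S = 58.5): V_d = 1/1.06·[0.6308·0.0000 + 0.3692·36.9750] = 12.8795
Node 0 (S = 90): V_0 = 1/1.06·[0.6308·0.0000 + 0.3692·12.8795] = 4.4863

$4.49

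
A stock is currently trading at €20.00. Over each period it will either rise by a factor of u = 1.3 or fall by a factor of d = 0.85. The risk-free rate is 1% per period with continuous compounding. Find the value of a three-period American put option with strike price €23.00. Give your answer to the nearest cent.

Risk-neutral probability p = (e^0.01 − 0.85)/(1.3 − 0.85) = 0.1601/0.4500 = 0.3557
Terminal stock prices: S_uuu = 43.94, S_uud = 28.73, S_udd = 18.78, S_ddd = 12.28
Terminal payoffs (K − S): max(-20.94, 0) = 0, max(-5.73, 0) = 0, max(4.215, 0) = 4.215, max(10.72, 0) = 10.72
Node uu (S = 33.8): continuation = e^(−0.01)·[0.3557·0.0000 + 0.6443·0.0000] = 0.0000; exercise value = 0.0000 ≤ continuation, so V_uu = 0.0000
Node ud (S = 22.1): continuation = e^(−0.01)·[0.3557·0.0000 + 0.6443·4.2150] = 2.6888; exercise value = 0.9000 ≤ continuation, so V_ud = 2.6888
Node dd (S = 14.45): continuation = e^(−0.01)·[0.3557·4.2150 + 0.6443·10.7175] = 8.3211; exercise value = 8.5500 > continuation, so V_dd = 8.5500 (exercise)
Node u (S = 26): continuation = e^(−0.01)·[0.3557·0.0000 + 0.6443·2.6888] = 1.7153; exercise value = 0.0000 ≤ continuation, so V_u = 1.7153
Node d (S = 17): continuation = e^(−0.01)·[0.3557·2.6888 + 0.6443·8.5500] = 6.4010; exercise value = 6.0000 ≤ continuation, so V_d = 6.4010
Node 0 (S = 20): continuation = e^(−0.01)·[0.3557·1.7153 + 0.6443·6.4010] = 4.6874; exercise value = 3.0000 ≤ continuation, so V_0 = 4.6874

€4.69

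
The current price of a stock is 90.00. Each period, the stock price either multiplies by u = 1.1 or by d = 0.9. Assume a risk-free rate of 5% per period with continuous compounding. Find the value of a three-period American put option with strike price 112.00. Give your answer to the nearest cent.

22.00

Risk-neutral probability p = (e^0.05 − 0.9)/(1.1 − 0.9) = 0.1513/0.2000 = 0.7564
Terminal stock prices: S_uuu = 119.8, S_uud = 98.01, S_udd = 80.19, S_ddd = 65.61
Terminal payoffs (K − S): max(-7.79, 0) = 0, max(13.99, 0) = 13.99, max(31.81, 0) = 31.81, max(46.39, 0) = 46.39
Node uu (S = 108.9): continuation = e^(−0.05)·[0.7564·0.0000 + 0.2436·13.9900] = 3.2423; exercise value = 3.1000 ≤ continuation, so V_uu = 3.2423
Node ud (S = 89.1): continuation = e^(−0.05)·[0.7564·13.9900 + 0.2436·31.8100] = 17.4377; exercise value = 22.9000 > continuation, so V_ud = 22.9000 (exercise)
Node dd (S = 72.9): continuation = e^(−0.05)·[0.7564·31.8100 + 0.2436·46.3900] = 33.6377; exercise value = 39.1000 > continuation, so V_dd = 39.1000 (exercise)
Node u (S = 99): continuation = e^(−0.05)·[0.7564·3.2423 + 0.2436·22.9000] = 7.6401; exercise value = 13.0000 > continuation, so V_u = 13.0000 (exercise)
Node d (S = 81): continuation = e^(−0.05)·[0.7564·22.9000 + 0.2436·39.1000] = 25.5377; exercise value = 31.0000 > continuation, so V_d = 31.0000 (exercise)
Node 0 (S = 90): continuation = e^(−0.05)·[0.7564·13.0000 + 0.2436·31.0000] = 16.5377; exercise value = 22.0000 > continuation, so V_0 = 22.0000 (exercise)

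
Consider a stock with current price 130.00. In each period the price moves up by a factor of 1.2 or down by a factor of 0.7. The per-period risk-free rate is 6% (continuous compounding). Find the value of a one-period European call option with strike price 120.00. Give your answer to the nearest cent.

24.54

Risk-neutral probability p = (e^0.06 − 0.7)/(1.2 − 0.7) = 0.3618/0.5000 = 0.7237
Terminal stock prices: S_u = 156, S_d = 91
Terminal payoffs (S − K): max(36, 0) = 36, max(-29, 0) = 0
Node 0 (S = 130): V_0 = e^(−0.06)·[0.7237·36.0000 + 0.2763·0.0000] = 24.5351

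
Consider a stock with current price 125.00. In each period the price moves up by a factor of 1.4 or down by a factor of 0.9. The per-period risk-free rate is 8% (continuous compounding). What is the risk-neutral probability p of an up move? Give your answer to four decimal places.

Risk-neutral probability p = (e^0.08 − 0.9)/(1.4 − 0.9) = 0.1833/0.5000 = 0.3666

p = 0.3666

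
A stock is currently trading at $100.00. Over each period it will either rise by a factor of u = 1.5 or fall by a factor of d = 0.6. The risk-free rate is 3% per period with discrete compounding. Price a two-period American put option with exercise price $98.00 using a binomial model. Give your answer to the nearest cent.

$21.15

Risk-neutral probability p = (1 + 0.03 − 0.6)/(1.5 − 0.6) = 0.4300/0.9000 = 0.4778
Terminal stock prices: S_uu = 225, S_ud = 90, S_dd = 36
Terminal payoffs (K − S): max(-127, 0) = 0, max(8, 0) = 8, max(62, 0) = 62
Node u (S = 150): continuation = 1/1.03·[0.4778·0.0000 + 0.5222·8.0000] = 4.0561; exercise value = 0.0000 ≤ continuation, so V_u = 4.0561
Node d (S = 60): continuation = 1/1.03·[0.4778·8.0000 + 0.5222·62.0000] = 35.1456; exercise value = 38.0000 > continuation, so V_d = 38.0000 (exercise)
Node 0 (S = 100): continuation = 1/1.03·[0.4778·4.0561 + 0.5222·38.0000] = 21.1479; exercise value = 0.0000 ≤ continuation, so V_0 = 21.1479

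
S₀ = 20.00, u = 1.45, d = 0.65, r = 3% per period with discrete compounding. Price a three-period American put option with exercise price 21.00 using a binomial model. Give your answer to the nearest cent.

5.36

Risk-neutral probability p = (1 + 0.03 − 0.65)/(1.45 − 0.65) = 0.3800/0.8000 = 0.4750
Terminal stock prices: S_uuu = 60.97, S_uud = 27.33, S_udd = 12.25, S_ddd = 5.492
Terminal payoffs (K − S): max(-39.97, 0) = 0, max(-6.332, 0) = 0, max(8.747, 0) = 8.747, max(15.51, 0) = 15.51
Node uu (S = 42.05): continuation = 1/1.03·[0.4750·0.0000 + 0.5250·0.0000] = 0.0000; exercise value = 0.0000 ≤ continuation, so V_uu = 0.0000
Node ud (S = 18.85): continuation = 1/1.03·[0.4750·0.0000 + 0.5250·8.7475] = 4.4587; exercise value = 2.1500 ≤ continuation, so V_ud = 4.4587
Node dd (S = 8.45): continuation = 1/1.03·[0.4750·8.7475 + 0.5250·15.5075] = 11.9383; exercise value = 12.5500 > continuation, so V_dd = 12.5500 (exercise)
Node u (S = 29): continuation = 1/1.03·[0.4750·0.0000 + 0.5250·4.4587] = 2.2726; exercise value = 0.0000 ≤ continuation, so V_u = 2.2726
Node d (S = 13): continuation = 1/1.03·[0.4750·4.4587 + 0.5250·12.5500] = 8.4530; exercise value = 8.0000 ≤ continuation, so V_d = 8.4530
Node 0 (S = 20): continuation = 1/1.03·[0.4750·2.2726 + 0.5250·8.4530] = 5.3566; exercise value = 1.0000 ≤ continuation, so V_0 = 5.3566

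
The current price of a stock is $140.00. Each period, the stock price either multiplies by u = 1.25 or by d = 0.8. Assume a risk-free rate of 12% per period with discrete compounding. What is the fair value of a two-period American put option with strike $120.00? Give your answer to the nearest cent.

Risk-neutral probability p = (1 + 0.12 − 0.8)/(1.25 − 0.8) = 0.3200/0.4500 = 0.7111
Terminal stock prices: S_uu = 218.8, S_ud = 140, S_dd = 89.6
Terminal payoffs (K − S): max(-98.75, 0) = 0, max(-20, 0) = 0, max(30.4, 0) = 30.4
Node u (S = 175): continuation = 1/1.12·[0.7111·0.0000 + 0.2889·0.0000] = 0.0000; exercise value = 0.0000 ≤ continuation, so V_u = 0.0000
Node d (S = 112): continuation = 1/1.12·[0.7111·0.0000 + 0.2889·30.4000] = 7.8413; exercise value = 8.0000 > continuation, so V_d = 8.0000 (exercise)
Node 0 (S = 140): continuation = 1/1.12·[0.7111·0.0000 + 0.2889·8.0000] = 2.0635; exercise value = 0.0000 ≤ continuation, so V_0 = 2.0635

$2.06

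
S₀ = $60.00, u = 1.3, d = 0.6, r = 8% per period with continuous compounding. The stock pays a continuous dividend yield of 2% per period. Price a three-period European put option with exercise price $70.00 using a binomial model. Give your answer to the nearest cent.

Per-period risk-free factor R = e^0.08 = 1.0833; dividend-adjusted growth = e^(0.08−0.02) = 1.0618.
Risk-neutral probability p = (1.0618 − 0.6)/(1.3 − 0.6) = 0.4618/0.7000 = 0.6598
Terminal stock prices: S_uuu = 131.8, S_uud = 60.84, S_udd = 28.08, S_ddd = 12.96
Terminal payoffs (K − S): max(-61.82, 0) = 0, max(9.16, 0) = 9.16, max(41.92, 0) = 41.92, max(57.04, 0) = 57.04
Node uu (S = 101.4): V_uu = e^(−0.08)·[0.6598·0.0000 + 0.3402·9.1600] = 2.8769
Node ud (S = 46.8): V_ud = e^(−0.08)·[0.6598·9.1600 + 0.3402·41.9200] = 18.7448
Node dd (S = 21.6): V_dd = e^(−0.08)·[0.6598·41.9200 + 0.3402·57.0400] = 43.4459
Node u (S = 78): V_u = e^(−0.08)·[0.6598·2.8769 + 0.3402·18.7448] = 7.6395
Node d (S = 36): V_d = e^(−0.08)·[0.6598·18.7448 + 0.3402·43.4459] = 25.0616
Node 0 (S = 60): V_0 = e^(−0.08)·[0.6598·7.6395 + 0.3402·25.0616] = 12.5240

$12.52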